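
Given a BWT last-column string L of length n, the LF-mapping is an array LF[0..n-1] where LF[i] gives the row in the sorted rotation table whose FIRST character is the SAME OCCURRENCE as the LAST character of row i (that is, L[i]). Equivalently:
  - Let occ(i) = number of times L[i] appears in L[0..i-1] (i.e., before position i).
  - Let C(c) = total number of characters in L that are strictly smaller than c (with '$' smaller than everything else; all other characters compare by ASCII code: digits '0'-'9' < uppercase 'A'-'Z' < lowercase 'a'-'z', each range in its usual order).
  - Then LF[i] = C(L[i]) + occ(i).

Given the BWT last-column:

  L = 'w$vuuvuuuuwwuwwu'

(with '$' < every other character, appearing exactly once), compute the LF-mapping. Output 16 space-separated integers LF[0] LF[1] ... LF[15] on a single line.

Answer: 11 0 9 1 2 10 3 4 5 6 12 13 7 14 15 8

Derivation:
Char counts: '$':1, 'u':8, 'v':2, 'w':5
C (first-col start): C('$')=0, C('u')=1, C('v')=9, C('w')=11
L[0]='w': occ=0, LF[0]=C('w')+0=11+0=11
L[1]='$': occ=0, LF[1]=C('$')+0=0+0=0
L[2]='v': occ=0, LF[2]=C('v')+0=9+0=9
L[3]='u': occ=0, LF[3]=C('u')+0=1+0=1
L[4]='u': occ=1, LF[4]=C('u')+1=1+1=2
L[5]='v': occ=1, LF[5]=C('v')+1=9+1=10
L[6]='u': occ=2, LF[6]=C('u')+2=1+2=3
L[7]='u': occ=3, LF[7]=C('u')+3=1+3=4
L[8]='u': occ=4, LF[8]=C('u')+4=1+4=5
L[9]='u': occ=5, LF[9]=C('u')+5=1+5=6
L[10]='w': occ=1, LF[10]=C('w')+1=11+1=12
L[11]='w': occ=2, LF[11]=C('w')+2=11+2=13
L[12]='u': occ=6, LF[12]=C('u')+6=1+6=7
L[13]='w': occ=3, LF[13]=C('w')+3=11+3=14
L[14]='w': occ=4, LF[14]=C('w')+4=11+4=15
L[15]='u': occ=7, LF[15]=C('u')+7=1+7=8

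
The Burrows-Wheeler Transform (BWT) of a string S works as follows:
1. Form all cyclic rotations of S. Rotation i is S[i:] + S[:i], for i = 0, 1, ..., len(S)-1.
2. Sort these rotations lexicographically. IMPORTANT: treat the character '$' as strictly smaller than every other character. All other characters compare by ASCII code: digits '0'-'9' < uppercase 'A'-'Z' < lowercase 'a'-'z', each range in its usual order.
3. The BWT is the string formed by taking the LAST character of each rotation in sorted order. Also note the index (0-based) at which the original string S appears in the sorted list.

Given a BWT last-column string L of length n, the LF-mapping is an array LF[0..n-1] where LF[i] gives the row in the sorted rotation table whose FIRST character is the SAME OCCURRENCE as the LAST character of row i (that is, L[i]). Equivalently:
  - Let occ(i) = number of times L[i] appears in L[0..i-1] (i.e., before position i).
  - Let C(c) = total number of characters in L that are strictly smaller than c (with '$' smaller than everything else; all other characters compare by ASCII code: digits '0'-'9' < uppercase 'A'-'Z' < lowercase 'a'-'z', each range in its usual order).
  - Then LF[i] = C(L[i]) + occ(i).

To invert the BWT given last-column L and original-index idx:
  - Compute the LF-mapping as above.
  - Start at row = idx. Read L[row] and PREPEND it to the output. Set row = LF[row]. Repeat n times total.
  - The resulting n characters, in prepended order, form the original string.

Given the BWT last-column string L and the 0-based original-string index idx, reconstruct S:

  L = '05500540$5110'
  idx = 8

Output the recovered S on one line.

Answer: 415000150550$

Derivation:
LF mapping: 1 9 10 2 3 11 8 4 0 12 6 7 5
Walk LF starting at row 8, prepending L[row]:
  step 1: row=8, L[8]='$', prepend. Next row=LF[8]=0
  step 2: row=0, L[0]='0', prepend. Next row=LF[0]=1
  step 3: row=1, L[1]='5', prepend. Next row=LF[1]=9
  step 4: row=9, L[9]='5', prepend. Next row=LF[9]=12
  step 5: row=12, L[12]='0', prepend. Next row=LF[12]=5
  step 6: row=5, L[5]='5', prepend. Next row=LF[5]=11
  step 7: row=11, L[11]='1', prepend. Next row=LF[11]=7
  step 8: row=7, L[7]='0', prepend. Next row=LF[7]=4
  step 9: row=4, L[4]='0', prepend. Next row=LF[4]=3
  step 10: row=3, L[3]='0', prepend. Next row=LF[3]=2
  step 11: row=2, L[2]='5', prepend. Next row=LF[2]=10
  step 12: row=10, L[10]='1', prepend. Next row=LF[10]=6
  step 13: row=6, L[6]='4', prepend. Next row=LF[6]=8
Reversed output: 415000150550$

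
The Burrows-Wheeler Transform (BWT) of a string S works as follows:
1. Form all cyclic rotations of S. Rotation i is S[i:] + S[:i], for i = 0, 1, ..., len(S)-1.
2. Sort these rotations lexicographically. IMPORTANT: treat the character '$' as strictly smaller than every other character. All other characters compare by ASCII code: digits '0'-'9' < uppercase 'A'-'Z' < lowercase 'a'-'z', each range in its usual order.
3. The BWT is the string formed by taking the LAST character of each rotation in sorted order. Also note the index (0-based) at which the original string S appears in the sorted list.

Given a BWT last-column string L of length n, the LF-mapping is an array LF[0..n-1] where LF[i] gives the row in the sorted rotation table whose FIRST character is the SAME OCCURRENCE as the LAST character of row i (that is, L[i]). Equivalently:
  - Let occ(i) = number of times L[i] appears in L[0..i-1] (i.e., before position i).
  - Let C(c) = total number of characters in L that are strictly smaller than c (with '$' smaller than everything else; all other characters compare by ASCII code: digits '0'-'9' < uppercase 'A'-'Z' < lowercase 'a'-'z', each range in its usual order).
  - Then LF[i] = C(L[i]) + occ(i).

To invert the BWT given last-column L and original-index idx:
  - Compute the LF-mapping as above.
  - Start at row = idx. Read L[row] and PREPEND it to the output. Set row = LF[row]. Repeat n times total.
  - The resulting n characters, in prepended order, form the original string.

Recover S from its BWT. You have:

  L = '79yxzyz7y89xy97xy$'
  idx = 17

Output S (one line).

LF mapping: 1 5 11 8 16 12 17 2 13 4 6 9 14 7 3 10 15 0
Walk LF starting at row 17, prepending L[row]:
  step 1: row=17, L[17]='$', prepend. Next row=LF[17]=0
  step 2: row=0, L[0]='7', prepend. Next row=LF[0]=1
  step 3: row=1, L[1]='9', prepend. Next row=LF[1]=5
  step 4: row=5, L[5]='y', prepend. Next row=LF[5]=12
  step 5: row=12, L[12]='y', prepend. Next row=LF[12]=14
  step 6: row=14, L[14]='7', prepend. Next row=LF[14]=3
  step 7: row=3, L[3]='x', prepend. Next row=LF[3]=8
  step 8: row=8, L[8]='y', prepend. Next row=LF[8]=13
  step 9: row=13, L[13]='9', prepend. Next row=LF[13]=7
  step 10: row=7, L[7]='7', prepend. Next row=LF[7]=2
  step 11: row=2, L[2]='y', prepend. Next row=LF[2]=11
  step 12: row=11, L[11]='x', prepend. Next row=LF[11]=9
  step 13: row=9, L[9]='8', prepend. Next row=LF[9]=4
  step 14: row=4, L[4]='z', prepend. Next row=LF[4]=16
  step 15: row=16, L[16]='y', prepend. Next row=LF[16]=15
  step 16: row=15, L[15]='x', prepend. Next row=LF[15]=10
  step 17: row=10, L[10]='9', prepend. Next row=LF[10]=6
  step 18: row=6, L[6]='z', prepend. Next row=LF[6]=17
Reversed output: z9xyz8xy79yx7yy97$

Answer: z9xyz8xy79yx7yy97$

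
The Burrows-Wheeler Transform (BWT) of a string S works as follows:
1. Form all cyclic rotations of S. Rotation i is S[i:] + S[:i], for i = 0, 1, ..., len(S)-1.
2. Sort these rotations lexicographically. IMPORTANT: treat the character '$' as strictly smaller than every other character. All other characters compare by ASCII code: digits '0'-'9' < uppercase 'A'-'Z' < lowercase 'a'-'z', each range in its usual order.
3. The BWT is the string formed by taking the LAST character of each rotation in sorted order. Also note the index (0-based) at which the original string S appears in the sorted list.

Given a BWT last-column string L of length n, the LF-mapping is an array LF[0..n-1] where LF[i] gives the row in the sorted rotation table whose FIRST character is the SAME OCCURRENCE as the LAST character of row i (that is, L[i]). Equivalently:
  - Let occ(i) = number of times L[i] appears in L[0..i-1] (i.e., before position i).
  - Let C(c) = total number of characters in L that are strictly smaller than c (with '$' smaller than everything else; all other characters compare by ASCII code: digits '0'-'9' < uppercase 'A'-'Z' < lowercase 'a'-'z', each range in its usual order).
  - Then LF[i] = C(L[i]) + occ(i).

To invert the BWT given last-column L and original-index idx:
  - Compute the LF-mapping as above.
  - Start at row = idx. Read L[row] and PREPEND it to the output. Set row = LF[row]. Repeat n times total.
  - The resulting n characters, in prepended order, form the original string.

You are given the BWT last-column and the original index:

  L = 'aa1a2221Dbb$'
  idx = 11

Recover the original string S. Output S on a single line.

Answer: bba222Da11a$

Derivation:
LF mapping: 7 8 1 9 3 4 5 2 6 10 11 0
Walk LF starting at row 11, prepending L[row]:
  step 1: row=11, L[11]='$', prepend. Next row=LF[11]=0
  step 2: row=0, L[0]='a', prepend. Next row=LF[0]=7
  step 3: row=7, L[7]='1', prepend. Next row=LF[7]=2
  step 4: row=2, L[2]='1', prepend. Next row=LF[2]=1
  step 5: row=1, L[1]='a', prepend. Next row=LF[1]=8
  step 6: row=8, L[8]='D', prepend. Next row=LF[8]=6
  step 7: row=6, L[6]='2', prepend. Next row=LF[6]=5
  step 8: row=5, L[5]='2', prepend. Next row=LF[5]=4
  step 9: row=4, L[4]='2', prepend. Next row=LF[4]=3
  step 10: row=3, L[3]='a', prepend. Next row=LF[3]=9
  step 11: row=9, L[9]='b', prepend. Next row=LF[9]=10
  step 12: row=10, L[10]='b', prepend. Next row=LF[10]=11
Reversed output: bba222Da11a$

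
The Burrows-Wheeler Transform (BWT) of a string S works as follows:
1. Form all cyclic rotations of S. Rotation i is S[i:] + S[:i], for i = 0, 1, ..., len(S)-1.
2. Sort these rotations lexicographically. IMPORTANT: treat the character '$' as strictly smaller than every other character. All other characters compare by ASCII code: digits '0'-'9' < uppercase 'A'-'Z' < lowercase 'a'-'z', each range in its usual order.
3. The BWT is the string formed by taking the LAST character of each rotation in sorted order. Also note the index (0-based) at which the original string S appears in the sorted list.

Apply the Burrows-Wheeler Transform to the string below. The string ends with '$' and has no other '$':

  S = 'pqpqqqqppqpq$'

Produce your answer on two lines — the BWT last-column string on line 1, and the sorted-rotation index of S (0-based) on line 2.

Answer: qqqp$qpqppqqp
4

Derivation:
All 13 rotations (rotation i = S[i:]+S[:i]):
  rot[0] = pqpqqqqppqpq$
  rot[1] = qpqqqqppqpq$p
  rot[2] = pqqqqppqpq$pq
  rot[3] = qqqqppqpq$pqp
  rot[4] = qqqppqpq$pqpq
  rot[5] = qqppqpq$pqpqq
  rot[6] = qppqpq$pqpqqq
  rot[7] = ppqpq$pqpqqqq
  rot[8] = pqpq$pqpqqqqp
  rot[9] = qpq$pqpqqqqpp
  rot[10] = pq$pqpqqqqppq
  rot[11] = q$pqpqqqqppqp
  rot[12] = $pqpqqqqppqpq
Sorted (with $ < everything):
  sorted[0] = $pqpqqqqppqpq  (last char: 'q')
  sorted[1] = ppqpq$pqpqqqq  (last char: 'q')
  sorted[2] = pq$pqpqqqqppq  (last char: 'q')
  sorted[3] = pqpq$pqpqqqqp  (last char: 'p')
  sorted[4] = pqpqqqqppqpq$  (last char: '$')
  sorted[5] = pqqqqppqpq$pq  (last char: 'q')
  sorted[6] = q$pqpqqqqppqp  (last char: 'p')
  sorted[7] = qppqpq$pqpqqq  (last char: 'q')
  sorted[8] = qpq$pqpqqqqpp  (last char: 'p')
  sorted[9] = qpqqqqppqpq$p  (last char: 'p')
  sorted[10] = qqppqpq$pqpqq  (last char: 'q')
  sorted[11] = qqqppqpq$pqpq  (last char: 'q')
  sorted[12] = qqqqppqpq$pqp  (last char: 'p')
Last column: qqqp$qpqppqqp
Original string S is at sorted index 4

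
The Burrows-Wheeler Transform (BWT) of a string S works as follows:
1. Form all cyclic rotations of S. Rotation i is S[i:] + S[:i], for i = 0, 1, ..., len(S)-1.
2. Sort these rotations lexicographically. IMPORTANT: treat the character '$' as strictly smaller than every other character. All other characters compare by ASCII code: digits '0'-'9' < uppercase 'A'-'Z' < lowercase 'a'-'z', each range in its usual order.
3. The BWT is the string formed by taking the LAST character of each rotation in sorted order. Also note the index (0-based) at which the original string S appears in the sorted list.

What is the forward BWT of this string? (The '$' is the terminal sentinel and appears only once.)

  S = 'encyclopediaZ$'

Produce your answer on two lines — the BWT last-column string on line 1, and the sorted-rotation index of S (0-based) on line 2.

All 14 rotations (rotation i = S[i:]+S[:i]):
  rot[0] = encyclopediaZ$
  rot[1] = ncyclopediaZ$e
  rot[2] = cyclopediaZ$en
  rot[3] = yclopediaZ$enc
  rot[4] = clopediaZ$ency
  rot[5] = lopediaZ$encyc
  rot[6] = opediaZ$encycl
  rot[7] = pediaZ$encyclo
  rot[8] = ediaZ$encyclop
  rot[9] = diaZ$encyclope
  rot[10] = iaZ$encycloped
  rot[11] = aZ$encyclopedi
  rot[12] = Z$encyclopedia
  rot[13] = $encyclopediaZ
Sorted (with $ < everything):
  sorted[0] = $encyclopediaZ  (last char: 'Z')
  sorted[1] = Z$encyclopedia  (last char: 'a')
  sorted[2] = aZ$encyclopedi  (last char: 'i')
  sorted[3] = clopediaZ$ency  (last char: 'y')
  sorted[4] = cyclopediaZ$en  (last char: 'n')
  sorted[5] = diaZ$encyclope  (last char: 'e')
  sorted[6] = ediaZ$encyclop  (last char: 'p')
  sorted[7] = encyclopediaZ$  (last char: '$')
  sorted[8] = iaZ$encycloped  (last char: 'd')
  sorted[9] = lopediaZ$encyc  (last char: 'c')
  sorted[10] = ncyclopediaZ$e  (last char: 'e')
  sorted[11] = opediaZ$encycl  (last char: 'l')
  sorted[12] = pediaZ$encyclo  (last char: 'o')
  sorted[13] = yclopediaZ$enc  (last char: 'c')
Last column: Zaiynep$dceloc
Original string S is at sorted index 7

Answer: Zaiynep$dceloc
7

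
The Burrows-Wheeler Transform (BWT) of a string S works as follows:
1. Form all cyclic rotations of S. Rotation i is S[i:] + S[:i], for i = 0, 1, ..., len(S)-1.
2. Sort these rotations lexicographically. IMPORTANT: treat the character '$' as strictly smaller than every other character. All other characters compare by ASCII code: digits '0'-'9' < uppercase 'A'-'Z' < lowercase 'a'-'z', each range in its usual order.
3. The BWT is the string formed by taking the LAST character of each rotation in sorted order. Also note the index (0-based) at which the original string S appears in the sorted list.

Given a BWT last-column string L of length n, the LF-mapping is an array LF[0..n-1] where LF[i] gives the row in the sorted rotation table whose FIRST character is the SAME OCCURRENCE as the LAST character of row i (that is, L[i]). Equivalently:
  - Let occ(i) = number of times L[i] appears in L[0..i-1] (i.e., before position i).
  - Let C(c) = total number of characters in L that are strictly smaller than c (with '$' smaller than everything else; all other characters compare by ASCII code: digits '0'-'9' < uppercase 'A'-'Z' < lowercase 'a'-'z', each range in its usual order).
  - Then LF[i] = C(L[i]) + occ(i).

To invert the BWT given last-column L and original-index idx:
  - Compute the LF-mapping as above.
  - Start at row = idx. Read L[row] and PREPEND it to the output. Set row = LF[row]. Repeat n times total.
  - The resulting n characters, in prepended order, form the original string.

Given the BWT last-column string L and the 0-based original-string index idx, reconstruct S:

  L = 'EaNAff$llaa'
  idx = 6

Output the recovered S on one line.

LF mapping: 2 4 3 1 7 8 0 9 10 5 6
Walk LF starting at row 6, prepending L[row]:
  step 1: row=6, L[6]='$', prepend. Next row=LF[6]=0
  step 2: row=0, L[0]='E', prepend. Next row=LF[0]=2
  step 3: row=2, L[2]='N', prepend. Next row=LF[2]=3
  step 4: row=3, L[3]='A', prepend. Next row=LF[3]=1
  step 5: row=1, L[1]='a', prepend. Next row=LF[1]=4
  step 6: row=4, L[4]='f', prepend. Next row=LF[4]=7
  step 7: row=7, L[7]='l', prepend. Next row=LF[7]=9
  step 8: row=9, L[9]='a', prepend. Next row=LF[9]=5
  step 9: row=5, L[5]='f', prepend. Next row=LF[5]=8
  step 10: row=8, L[8]='l', prepend. Next row=LF[8]=10
  step 11: row=10, L[10]='a', prepend. Next row=LF[10]=6
Reversed output: alfalfaANE$

Answer: alfalfaANE$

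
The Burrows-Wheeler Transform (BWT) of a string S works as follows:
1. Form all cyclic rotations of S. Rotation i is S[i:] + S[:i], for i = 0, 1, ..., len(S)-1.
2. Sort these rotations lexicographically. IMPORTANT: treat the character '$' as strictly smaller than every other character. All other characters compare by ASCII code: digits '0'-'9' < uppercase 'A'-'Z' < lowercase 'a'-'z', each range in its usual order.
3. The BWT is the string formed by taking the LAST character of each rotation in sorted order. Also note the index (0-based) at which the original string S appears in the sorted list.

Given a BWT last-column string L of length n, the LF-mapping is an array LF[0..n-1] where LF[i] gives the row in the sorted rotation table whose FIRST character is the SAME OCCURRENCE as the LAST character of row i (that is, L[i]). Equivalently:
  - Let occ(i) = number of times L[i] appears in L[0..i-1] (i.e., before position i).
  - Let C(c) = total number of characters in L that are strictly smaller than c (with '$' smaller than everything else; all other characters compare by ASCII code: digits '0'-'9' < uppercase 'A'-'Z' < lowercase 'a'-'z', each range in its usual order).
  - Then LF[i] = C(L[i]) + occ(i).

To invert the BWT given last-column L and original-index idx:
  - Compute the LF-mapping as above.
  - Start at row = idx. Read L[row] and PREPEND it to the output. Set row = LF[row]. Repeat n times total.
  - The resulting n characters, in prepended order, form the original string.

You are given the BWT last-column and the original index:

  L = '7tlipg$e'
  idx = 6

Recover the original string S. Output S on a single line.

Answer: piglet7$

Derivation:
LF mapping: 1 7 5 4 6 3 0 2
Walk LF starting at row 6, prepending L[row]:
  step 1: row=6, L[6]='$', prepend. Next row=LF[6]=0
  step 2: row=0, L[0]='7', prepend. Next row=LF[0]=1
  step 3: row=1, L[1]='t', prepend. Next row=LF[1]=7
  step 4: row=7, L[7]='e', prepend. Next row=LF[7]=2
  step 5: row=2, L[2]='l', prepend. Next row=LF[2]=5
  step 6: row=5, L[5]='g', prepend. Next row=LF[5]=3
  step 7: row=3, L[3]='i', prepend. Next row=LF[3]=4
  step 8: row=4, L[4]='p', prepend. Next row=LF[4]=6
Reversed output: piglet7$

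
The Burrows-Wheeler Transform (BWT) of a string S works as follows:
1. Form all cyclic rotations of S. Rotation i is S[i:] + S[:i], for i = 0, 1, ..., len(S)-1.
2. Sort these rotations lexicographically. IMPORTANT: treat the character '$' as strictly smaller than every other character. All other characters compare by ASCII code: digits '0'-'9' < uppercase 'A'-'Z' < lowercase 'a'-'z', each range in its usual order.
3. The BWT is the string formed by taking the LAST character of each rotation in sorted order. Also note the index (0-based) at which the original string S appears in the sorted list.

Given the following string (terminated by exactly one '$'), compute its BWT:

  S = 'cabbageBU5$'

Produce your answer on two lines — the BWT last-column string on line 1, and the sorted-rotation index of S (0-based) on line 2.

All 11 rotations (rotation i = S[i:]+S[:i]):
  rot[0] = cabbageBU5$
  rot[1] = abbageBU5$c
  rot[2] = bbageBU5$ca
  rot[3] = bageBU5$cab
  rot[4] = ageBU5$cabb
  rot[5] = geBU5$cabba
  rot[6] = eBU5$cabbag
  rot[7] = BU5$cabbage
  rot[8] = U5$cabbageB
  rot[9] = 5$cabbageBU
  rot[10] = $cabbageBU5
Sorted (with $ < everything):
  sorted[0] = $cabbageBU5  (last char: '5')
  sorted[1] = 5$cabbageBU  (last char: 'U')
  sorted[2] = BU5$cabbage  (last char: 'e')
  sorted[3] = U5$cabbageB  (last char: 'B')
  sorted[4] = abbageBU5$c  (last char: 'c')
  sorted[5] = ageBU5$cabb  (last char: 'b')
  sorted[6] = bageBU5$cab  (last char: 'b')
  sorted[7] = bbageBU5$ca  (last char: 'a')
  sorted[8] = cabbageBU5$  (last char: '$')
  sorted[9] = eBU5$cabbag  (last char: 'g')
  sorted[10] = geBU5$cabba  (last char: 'a')
Last column: 5UeBcbba$ga
Original string S is at sorted index 8

Answer: 5UeBcbba$ga
8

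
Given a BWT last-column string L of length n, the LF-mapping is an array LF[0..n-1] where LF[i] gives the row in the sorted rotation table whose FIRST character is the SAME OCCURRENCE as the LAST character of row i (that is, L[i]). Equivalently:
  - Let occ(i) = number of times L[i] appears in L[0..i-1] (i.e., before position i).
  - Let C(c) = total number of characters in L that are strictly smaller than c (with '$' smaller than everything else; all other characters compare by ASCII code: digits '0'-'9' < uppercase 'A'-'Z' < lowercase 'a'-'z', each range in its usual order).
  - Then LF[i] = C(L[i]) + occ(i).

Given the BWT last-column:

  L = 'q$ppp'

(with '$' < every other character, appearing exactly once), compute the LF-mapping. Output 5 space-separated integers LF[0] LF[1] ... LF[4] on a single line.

Answer: 4 0 1 2 3

Derivation:
Char counts: '$':1, 'p':3, 'q':1
C (first-col start): C('$')=0, C('p')=1, C('q')=4
L[0]='q': occ=0, LF[0]=C('q')+0=4+0=4
L[1]='$': occ=0, LF[1]=C('$')+0=0+0=0
L[2]='p': occ=0, LF[2]=C('p')+0=1+0=1
L[3]='p': occ=1, LF[3]=C('p')+1=1+1=2
L[4]='p': occ=2, LF[4]=C('p')+2=1+2=3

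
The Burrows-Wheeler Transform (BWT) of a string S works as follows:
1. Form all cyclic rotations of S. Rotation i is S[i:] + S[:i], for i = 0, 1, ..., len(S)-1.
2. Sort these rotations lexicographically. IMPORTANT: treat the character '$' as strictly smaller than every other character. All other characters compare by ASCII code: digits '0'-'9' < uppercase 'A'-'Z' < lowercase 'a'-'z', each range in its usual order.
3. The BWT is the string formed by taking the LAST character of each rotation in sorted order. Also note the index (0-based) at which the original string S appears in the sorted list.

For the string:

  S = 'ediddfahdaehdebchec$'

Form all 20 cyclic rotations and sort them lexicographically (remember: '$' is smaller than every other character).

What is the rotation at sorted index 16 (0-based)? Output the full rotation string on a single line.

All 20 rotations (rotation i = S[i:]+S[:i]):
  rot[0] = ediddfahdaehdebchec$
  rot[1] = diddfahdaehdebchec$e
  rot[2] = iddfahdaehdebchec$ed
  rot[3] = ddfahdaehdebchec$edi
  rot[4] = dfahdaehdebchec$edid
  rot[5] = fahdaehdebchec$edidd
  rot[6] = ahdaehdebchec$ediddf
  rot[7] = hdaehdebchec$ediddfa
  rot[8] = daehdebchec$ediddfah
  rot[9] = aehdebchec$ediddfahd
  rot[10] = ehdebchec$ediddfahda
  rot[11] = hdebchec$ediddfahdae
  rot[12] = debchec$ediddfahdaeh
  rot[13] = ebchec$ediddfahdaehd
  rot[14] = bchec$ediddfahdaehde
  rot[15] = chec$ediddfahdaehdeb
  rot[16] = hec$ediddfahdaehdebc
  rot[17] = ec$ediddfahdaehdebch
  rot[18] = c$ediddfahdaehdebche
  rot[19] = $ediddfahdaehdebchec
Sorted (with $ < everything):
  sorted[0] = $ediddfahdaehdebchec
  sorted[1] = aehdebchec$ediddfahd
  sorted[2] = ahdaehdebchec$ediddf
  sorted[3] = bchec$ediddfahdaehde
  sorted[4] = c$ediddfahdaehdebche
  sorted[5] = chec$ediddfahdaehdeb
  sorted[6] = daehdebchec$ediddfah
  sorted[7] = ddfahdaehdebchec$edi
  sorted[8] = debchec$ediddfahdaeh
  sorted[9] = dfahdaehdebchec$edid
  sorted[10] = diddfahdaehdebchec$e
  sorted[11] = ebchec$ediddfahdaehd
  sorted[12] = ec$ediddfahdaehdebch
  sorted[13] = ediddfahdaehdebchec$
  sorted[14] = ehdebchec$ediddfahda
  sorted[15] = fahdaehdebchec$edidd
  sorted[16] = hdaehdebchec$ediddfa
  sorted[17] = hdebchec$ediddfahdae
  sorted[18] = hec$ediddfahdaehdebc
  sorted[19] = iddfahdaehdebchec$ed
sorted[16] = hdaehdebchec$ediddfa

Answer: hdaehdebchec$ediddfa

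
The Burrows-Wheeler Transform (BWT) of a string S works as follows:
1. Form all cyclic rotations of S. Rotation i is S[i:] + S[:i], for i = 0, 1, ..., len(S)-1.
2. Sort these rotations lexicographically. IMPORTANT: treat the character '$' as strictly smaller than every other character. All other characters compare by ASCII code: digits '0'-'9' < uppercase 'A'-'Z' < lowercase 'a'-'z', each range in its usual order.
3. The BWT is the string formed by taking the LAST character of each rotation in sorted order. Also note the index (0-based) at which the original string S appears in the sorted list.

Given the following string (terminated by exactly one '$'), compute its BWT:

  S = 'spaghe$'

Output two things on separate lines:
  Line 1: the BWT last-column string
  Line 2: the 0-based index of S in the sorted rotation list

Answer: ephags$
6

Derivation:
All 7 rotations (rotation i = S[i:]+S[:i]):
  rot[0] = spaghe$
  rot[1] = paghe$s
  rot[2] = aghe$sp
  rot[3] = ghe$spa
  rot[4] = he$spag
  rot[5] = e$spagh
  rot[6] = $spaghe
Sorted (with $ < everything):
  sorted[0] = $spaghe  (last char: 'e')
  sorted[1] = aghe$sp  (last char: 'p')
  sorted[2] = e$spagh  (last char: 'h')
  sorted[3] = ghe$spa  (last char: 'a')
  sorted[4] = he$spag  (last char: 'g')
  sorted[5] = paghe$s  (last char: 's')
  sorted[6] = spaghe$  (last char: '$')
Last column: ephags$
Original string S is at sorted index 6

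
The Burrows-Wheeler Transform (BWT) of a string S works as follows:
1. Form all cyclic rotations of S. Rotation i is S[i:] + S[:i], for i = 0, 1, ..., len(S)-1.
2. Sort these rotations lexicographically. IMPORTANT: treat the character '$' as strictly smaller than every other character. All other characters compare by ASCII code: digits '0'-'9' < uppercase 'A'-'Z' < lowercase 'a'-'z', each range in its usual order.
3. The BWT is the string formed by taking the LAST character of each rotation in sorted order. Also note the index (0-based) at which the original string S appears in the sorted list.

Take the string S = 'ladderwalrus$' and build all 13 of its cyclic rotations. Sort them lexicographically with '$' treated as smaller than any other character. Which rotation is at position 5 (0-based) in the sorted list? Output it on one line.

All 13 rotations (rotation i = S[i:]+S[:i]):
  rot[0] = ladderwalrus$
  rot[1] = adderwalrus$l
  rot[2] = dderwalrus$la
  rot[3] = derwalrus$lad
  rot[4] = erwalrus$ladd
  rot[5] = rwalrus$ladde
  rot[6] = walrus$ladder
  rot[7] = alrus$ladderw
  rot[8] = lrus$ladderwa
  rot[9] = rus$ladderwal
  rot[10] = us$ladderwalr
  rot[11] = s$ladderwalru
  rot[12] = $ladderwalrus
Sorted (with $ < everything):
  sorted[0] = $ladderwalrus
  sorted[1] = adderwalrus$l
  sorted[2] = alrus$ladderw
  sorted[3] = dderwalrus$la
  sorted[4] = derwalrus$lad
  sorted[5] = erwalrus$ladd
  sorted[6] = ladderwalrus$
  sorted[7] = lrus$ladderwa
  sorted[8] = rus$ladderwal
  sorted[9] = rwalrus$ladde
  sorted[10] = s$ladderwalru
  sorted[11] = us$ladderwalr
  sorted[12] = walrus$ladder
sorted[5] = erwalrus$ladd

Answer: erwalrus$ladd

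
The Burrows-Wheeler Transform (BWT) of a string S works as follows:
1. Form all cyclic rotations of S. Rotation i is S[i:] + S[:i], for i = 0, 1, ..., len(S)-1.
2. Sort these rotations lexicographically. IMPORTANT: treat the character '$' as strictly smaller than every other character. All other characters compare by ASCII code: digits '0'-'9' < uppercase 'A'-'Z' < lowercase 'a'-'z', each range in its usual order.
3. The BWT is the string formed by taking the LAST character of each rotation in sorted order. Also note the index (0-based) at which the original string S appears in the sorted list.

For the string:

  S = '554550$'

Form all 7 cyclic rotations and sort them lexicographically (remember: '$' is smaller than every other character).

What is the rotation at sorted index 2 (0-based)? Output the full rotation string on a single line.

Answer: 4550$55

Derivation:
All 7 rotations (rotation i = S[i:]+S[:i]):
  rot[0] = 554550$
  rot[1] = 54550$5
  rot[2] = 4550$55
  rot[3] = 550$554
  rot[4] = 50$5545
  rot[5] = 0$55455
  rot[6] = $554550
Sorted (with $ < everything):
  sorted[0] = $554550
  sorted[1] = 0$55455
  sorted[2] = 4550$55
  sorted[3] = 50$5545
  sorted[4] = 54550$5
  sorted[5] = 550$554
  sorted[6] = 554550$
sorted[2] = 4550$55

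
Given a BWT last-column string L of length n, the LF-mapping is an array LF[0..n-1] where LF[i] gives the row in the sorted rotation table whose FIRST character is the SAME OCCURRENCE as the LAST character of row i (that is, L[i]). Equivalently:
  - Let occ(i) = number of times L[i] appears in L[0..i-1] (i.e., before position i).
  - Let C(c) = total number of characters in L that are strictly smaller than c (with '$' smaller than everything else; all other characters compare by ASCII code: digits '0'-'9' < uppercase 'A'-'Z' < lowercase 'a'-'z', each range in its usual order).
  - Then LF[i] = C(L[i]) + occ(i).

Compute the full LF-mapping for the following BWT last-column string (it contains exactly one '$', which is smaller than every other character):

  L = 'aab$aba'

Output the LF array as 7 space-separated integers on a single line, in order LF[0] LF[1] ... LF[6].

Answer: 1 2 5 0 3 6 4

Derivation:
Char counts: '$':1, 'a':4, 'b':2
C (first-col start): C('$')=0, C('a')=1, C('b')=5
L[0]='a': occ=0, LF[0]=C('a')+0=1+0=1
L[1]='a': occ=1, LF[1]=C('a')+1=1+1=2
L[2]='b': occ=0, LF[2]=C('b')+0=5+0=5
L[3]='$': occ=0, LF[3]=C('$')+0=0+0=0
L[4]='a': occ=2, LF[4]=C('a')+2=1+2=3
L[5]='b': occ=1, LF[5]=C('b')+1=5+1=6
L[6]='a': occ=3, LF[6]=C('a')+3=1+3=4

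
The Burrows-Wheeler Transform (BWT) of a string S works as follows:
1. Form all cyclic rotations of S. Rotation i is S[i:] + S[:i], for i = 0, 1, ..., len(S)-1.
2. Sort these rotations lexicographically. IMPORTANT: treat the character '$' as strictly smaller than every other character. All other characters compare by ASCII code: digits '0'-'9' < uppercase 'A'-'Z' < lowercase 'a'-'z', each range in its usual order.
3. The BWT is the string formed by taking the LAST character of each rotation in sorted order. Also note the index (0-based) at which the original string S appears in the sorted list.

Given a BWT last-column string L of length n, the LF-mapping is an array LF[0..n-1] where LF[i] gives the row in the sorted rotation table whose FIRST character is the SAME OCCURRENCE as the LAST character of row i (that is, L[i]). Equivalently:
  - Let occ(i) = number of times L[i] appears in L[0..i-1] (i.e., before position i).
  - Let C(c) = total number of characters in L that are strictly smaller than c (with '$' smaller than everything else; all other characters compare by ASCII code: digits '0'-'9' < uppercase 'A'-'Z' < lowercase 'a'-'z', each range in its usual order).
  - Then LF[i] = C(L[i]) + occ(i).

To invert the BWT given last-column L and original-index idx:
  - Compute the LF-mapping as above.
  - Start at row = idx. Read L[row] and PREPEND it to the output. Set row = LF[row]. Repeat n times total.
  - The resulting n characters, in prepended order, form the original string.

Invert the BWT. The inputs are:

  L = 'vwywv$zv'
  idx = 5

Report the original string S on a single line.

LF mapping: 1 4 6 5 2 0 7 3
Walk LF starting at row 5, prepending L[row]:
  step 1: row=5, L[5]='$', prepend. Next row=LF[5]=0
  step 2: row=0, L[0]='v', prepend. Next row=LF[0]=1
  step 3: row=1, L[1]='w', prepend. Next row=LF[1]=4
  step 4: row=4, L[4]='v', prepend. Next row=LF[4]=2
  step 5: row=2, L[2]='y', prepend. Next row=LF[2]=6
  step 6: row=6, L[6]='z', prepend. Next row=LF[6]=7
  step 7: row=7, L[7]='v', prepend. Next row=LF[7]=3
  step 8: row=3, L[3]='w', prepend. Next row=LF[3]=5
Reversed output: wvzyvwv$

Answer: wvzyvwv$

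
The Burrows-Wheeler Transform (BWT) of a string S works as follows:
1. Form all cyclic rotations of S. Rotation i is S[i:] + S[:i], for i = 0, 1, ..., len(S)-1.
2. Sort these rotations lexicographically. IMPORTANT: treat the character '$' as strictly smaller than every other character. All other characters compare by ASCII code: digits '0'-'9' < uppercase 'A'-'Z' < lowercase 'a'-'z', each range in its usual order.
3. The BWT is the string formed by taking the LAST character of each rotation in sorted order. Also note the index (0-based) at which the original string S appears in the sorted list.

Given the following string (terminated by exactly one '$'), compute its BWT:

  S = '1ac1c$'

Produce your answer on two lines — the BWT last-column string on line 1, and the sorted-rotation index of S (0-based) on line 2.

All 6 rotations (rotation i = S[i:]+S[:i]):
  rot[0] = 1ac1c$
  rot[1] = ac1c$1
  rot[2] = c1c$1a
  rot[3] = 1c$1ac
  rot[4] = c$1ac1
  rot[5] = $1ac1c
Sorted (with $ < everything):
  sorted[0] = $1ac1c  (last char: 'c')
  sorted[1] = 1ac1c$  (last char: '$')
  sorted[2] = 1c$1ac  (last char: 'c')
  sorted[3] = ac1c$1  (last char: '1')
  sorted[4] = c$1ac1  (last char: '1')
  sorted[5] = c1c$1a  (last char: 'a')
Last column: c$c11a
Original string S is at sorted index 1

Answer: c$c11a
1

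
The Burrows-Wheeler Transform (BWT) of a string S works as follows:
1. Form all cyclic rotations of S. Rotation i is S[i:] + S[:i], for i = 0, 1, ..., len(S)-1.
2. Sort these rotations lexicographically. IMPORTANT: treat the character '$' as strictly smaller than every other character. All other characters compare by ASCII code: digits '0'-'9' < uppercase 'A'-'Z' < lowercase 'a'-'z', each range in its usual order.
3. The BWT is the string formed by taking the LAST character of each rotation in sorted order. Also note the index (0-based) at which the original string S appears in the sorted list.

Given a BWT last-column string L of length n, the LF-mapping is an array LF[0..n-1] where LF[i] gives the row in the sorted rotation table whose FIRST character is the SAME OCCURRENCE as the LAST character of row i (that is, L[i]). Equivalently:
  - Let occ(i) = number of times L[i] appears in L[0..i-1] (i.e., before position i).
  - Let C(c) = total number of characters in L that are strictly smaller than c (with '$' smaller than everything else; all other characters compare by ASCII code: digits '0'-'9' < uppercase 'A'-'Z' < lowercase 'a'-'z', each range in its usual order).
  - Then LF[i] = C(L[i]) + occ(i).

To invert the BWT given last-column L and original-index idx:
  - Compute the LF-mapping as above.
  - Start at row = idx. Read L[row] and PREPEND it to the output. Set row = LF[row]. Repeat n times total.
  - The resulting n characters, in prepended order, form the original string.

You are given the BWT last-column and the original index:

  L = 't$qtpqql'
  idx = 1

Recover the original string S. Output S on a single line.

LF mapping: 6 0 3 7 2 4 5 1
Walk LF starting at row 1, prepending L[row]:
  step 1: row=1, L[1]='$', prepend. Next row=LF[1]=0
  step 2: row=0, L[0]='t', prepend. Next row=LF[0]=6
  step 3: row=6, L[6]='q', prepend. Next row=LF[6]=5
  step 4: row=5, L[5]='q', prepend. Next row=LF[5]=4
  step 5: row=4, L[4]='p', prepend. Next row=LF[4]=2
  step 6: row=2, L[2]='q', prepend. Next row=LF[2]=3
  step 7: row=3, L[3]='t', prepend. Next row=LF[3]=7
  step 8: row=7, L[7]='l', prepend. Next row=LF[7]=1
Reversed output: ltqpqqt$

Answer: ltqpqqt$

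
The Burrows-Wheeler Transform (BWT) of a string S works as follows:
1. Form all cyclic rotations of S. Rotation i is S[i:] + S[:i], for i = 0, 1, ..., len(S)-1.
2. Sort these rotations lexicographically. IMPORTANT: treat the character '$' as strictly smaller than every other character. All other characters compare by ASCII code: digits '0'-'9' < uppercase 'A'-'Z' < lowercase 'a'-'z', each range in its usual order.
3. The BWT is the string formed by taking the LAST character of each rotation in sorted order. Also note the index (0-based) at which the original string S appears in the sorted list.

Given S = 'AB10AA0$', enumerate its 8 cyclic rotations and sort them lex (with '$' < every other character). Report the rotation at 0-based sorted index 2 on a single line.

Answer: 0AA0$AB1

Derivation:
All 8 rotations (rotation i = S[i:]+S[:i]):
  rot[0] = AB10AA0$
  rot[1] = B10AA0$A
  rot[2] = 10AA0$AB
  rot[3] = 0AA0$AB1
  rot[4] = AA0$AB10
  rot[5] = A0$AB10A
  rot[6] = 0$AB10AA
  rot[7] = $AB10AA0
Sorted (with $ < everything):
  sorted[0] = $AB10AA0
  sorted[1] = 0$AB10AA
  sorted[2] = 0AA0$AB1
  sorted[3] = 10AA0$AB
  sorted[4] = A0$AB10A
  sorted[5] = AA0$AB10
  sorted[6] = AB10AA0$
  sorted[7] = B10AA0$A
sorted[2] = 0AA0$AB1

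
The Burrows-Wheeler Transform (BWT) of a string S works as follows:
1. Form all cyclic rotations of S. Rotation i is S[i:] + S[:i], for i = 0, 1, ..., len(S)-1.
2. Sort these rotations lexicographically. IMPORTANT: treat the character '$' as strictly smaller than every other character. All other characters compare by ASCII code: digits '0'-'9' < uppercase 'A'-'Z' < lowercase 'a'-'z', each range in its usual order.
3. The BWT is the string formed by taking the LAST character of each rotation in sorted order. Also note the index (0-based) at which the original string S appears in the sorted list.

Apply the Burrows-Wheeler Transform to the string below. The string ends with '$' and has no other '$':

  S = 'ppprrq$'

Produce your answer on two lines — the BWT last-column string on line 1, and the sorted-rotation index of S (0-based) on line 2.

All 7 rotations (rotation i = S[i:]+S[:i]):
  rot[0] = ppprrq$
  rot[1] = pprrq$p
  rot[2] = prrq$pp
  rot[3] = rrq$ppp
  rot[4] = rq$pppr
  rot[5] = q$ppprr
  rot[6] = $ppprrq
Sorted (with $ < everything):
  sorted[0] = $ppprrq  (last char: 'q')
  sorted[1] = ppprrq$  (last char: '$')
  sorted[2] = pprrq$p  (last char: 'p')
  sorted[3] = prrq$pp  (last char: 'p')
  sorted[4] = q$ppprr  (last char: 'r')
  sorted[5] = rq$pppr  (last char: 'r')
  sorted[6] = rrq$ppp  (last char: 'p')
Last column: q$pprrp
Original string S is at sorted index 1

Answer: q$pprrp
1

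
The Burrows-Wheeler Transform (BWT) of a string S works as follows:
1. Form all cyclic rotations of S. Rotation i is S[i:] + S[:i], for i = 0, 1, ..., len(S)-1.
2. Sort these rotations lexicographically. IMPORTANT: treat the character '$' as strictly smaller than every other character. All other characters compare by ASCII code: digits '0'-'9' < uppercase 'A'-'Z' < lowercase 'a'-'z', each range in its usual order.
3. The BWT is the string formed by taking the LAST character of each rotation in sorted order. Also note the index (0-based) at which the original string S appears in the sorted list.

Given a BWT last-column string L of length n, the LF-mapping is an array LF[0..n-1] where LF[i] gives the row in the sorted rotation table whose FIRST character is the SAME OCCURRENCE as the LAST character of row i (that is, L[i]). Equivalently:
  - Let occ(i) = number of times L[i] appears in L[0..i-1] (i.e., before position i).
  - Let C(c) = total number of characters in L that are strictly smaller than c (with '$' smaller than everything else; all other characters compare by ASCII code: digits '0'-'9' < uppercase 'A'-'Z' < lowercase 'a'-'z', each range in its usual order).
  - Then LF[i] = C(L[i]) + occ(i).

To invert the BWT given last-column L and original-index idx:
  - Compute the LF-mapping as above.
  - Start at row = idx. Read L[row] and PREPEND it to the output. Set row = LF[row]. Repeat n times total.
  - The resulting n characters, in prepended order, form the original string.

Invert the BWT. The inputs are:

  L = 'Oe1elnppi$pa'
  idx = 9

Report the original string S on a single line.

Answer: pineapple1O$

Derivation:
LF mapping: 2 4 1 5 7 8 9 10 6 0 11 3
Walk LF starting at row 9, prepending L[row]:
  step 1: row=9, L[9]='$', prepend. Next row=LF[9]=0
  step 2: row=0, L[0]='O', prepend. Next row=LF[0]=2
  step 3: row=2, L[2]='1', prepend. Next row=LF[2]=1
  step 4: row=1, L[1]='e', prepend. Next row=LF[1]=4
  step 5: row=4, L[4]='l', prepend. Next row=LF[4]=7
  step 6: row=7, L[7]='p', prepend. Next row=LF[7]=10
  step 7: row=10, L[10]='p', prepend. Next row=LF[10]=11
  step 8: row=11, L[11]='a', prepend. Next row=LF[11]=3
  step 9: row=3, L[3]='e', prepend. Next row=LF[3]=5
  step 10: row=5, L[5]='n', prepend. Next row=LF[5]=8
  step 11: row=8, L[8]='i', prepend. Next row=LF[8]=6
  step 12: row=6, L[6]='p', prepend. Next row=LF[6]=9
Reversed output: pineapple1O$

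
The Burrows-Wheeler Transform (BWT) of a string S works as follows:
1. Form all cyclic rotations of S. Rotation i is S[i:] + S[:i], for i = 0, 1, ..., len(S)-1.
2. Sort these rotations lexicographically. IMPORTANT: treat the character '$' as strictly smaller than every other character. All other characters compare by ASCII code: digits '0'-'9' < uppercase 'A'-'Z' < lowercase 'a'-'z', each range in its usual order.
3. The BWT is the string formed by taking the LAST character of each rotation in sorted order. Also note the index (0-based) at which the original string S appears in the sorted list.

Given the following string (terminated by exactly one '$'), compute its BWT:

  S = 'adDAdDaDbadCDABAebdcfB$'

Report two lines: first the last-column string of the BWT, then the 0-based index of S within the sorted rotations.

Answer: BDDBfAdCddaDb$DedaaAbAc
13

Derivation:
All 23 rotations (rotation i = S[i:]+S[:i]):
  rot[0] = adDAdDaDbadCDABAebdcfB$
  rot[1] = dDAdDaDbadCDABAebdcfB$a
  rot[2] = DAdDaDbadCDABAebdcfB$ad
  rot[3] = AdDaDbadCDABAebdcfB$adD
  rot[4] = dDaDbadCDABAebdcfB$adDA
  rot[5] = DaDbadCDABAebdcfB$adDAd
  rot[6] = aDbadCDABAebdcfB$adDAdD
  rot[7] = DbadCDABAebdcfB$adDAdDa
  rot[8] = badCDABAebdcfB$adDAdDaD
  rot[9] = adCDABAebdcfB$adDAdDaDb
  rot[10] = dCDABAebdcfB$adDAdDaDba
  rot[11] = CDABAebdcfB$adDAdDaDbad
  rot[12] = DABAebdcfB$adDAdDaDbadC
  rot[13] = ABAebdcfB$adDAdDaDbadCD
  rot[14] = BAebdcfB$adDAdDaDbadCDA
  rot[15] = AebdcfB$adDAdDaDbadCDAB
  rot[16] = ebdcfB$adDAdDaDbadCDABA
  rot[17] = bdcfB$adDAdDaDbadCDABAe
  rot[18] = dcfB$adDAdDaDbadCDABAeb
  rot[19] = cfB$adDAdDaDbadCDABAebd
  rot[20] = fB$adDAdDaDbadCDABAebdc
  rot[21] = B$adDAdDaDbadCDABAebdcf
  rot[22] = $adDAdDaDbadCDABAebdcfB
Sorted (with $ < everything):
  sorted[0] = $adDAdDaDbadCDABAebdcfB  (last char: 'B')
  sorted[1] = ABAebdcfB$adDAdDaDbadCD  (last char: 'D')
  sorted[2] = AdDaDbadCDABAebdcfB$adD  (last char: 'D')
  sorted[3] = AebdcfB$adDAdDaDbadCDAB  (last char: 'B')
  sorted[4] = B$adDAdDaDbadCDABAebdcf  (last char: 'f')
  sorted[5] = BAebdcfB$adDAdDaDbadCDA  (last char: 'A')
  sorted[6] = CDABAebdcfB$adDAdDaDbad  (last char: 'd')
  sorted[7] = DABAebdcfB$adDAdDaDbadC  (last char: 'C')
  sorted[8] = DAdDaDbadCDABAebdcfB$ad  (last char: 'd')
  sorted[9] = DaDbadCDABAebdcfB$adDAd  (last char: 'd')
  sorted[10] = DbadCDABAebdcfB$adDAdDa  (last char: 'a')
  sorted[11] = aDbadCDABAebdcfB$adDAdD  (last char: 'D')
  sorted[12] = adCDABAebdcfB$adDAdDaDb  (last char: 'b')
  sorted[13] = adDAdDaDbadCDABAebdcfB$  (last char: '$')
  sorted[14] = badCDABAebdcfB$adDAdDaD  (last char: 'D')
  sorted[15] = bdcfB$adDAdDaDbadCDABAe  (last char: 'e')
  sorted[16] = cfB$adDAdDaDbadCDABAebd  (last char: 'd')
  sorted[17] = dCDABAebdcfB$adDAdDaDba  (last char: 'a')
  sorted[18] = dDAdDaDbadCDABAebdcfB$a  (last char: 'a')
  sorted[19] = dDaDbadCDABAebdcfB$adDA  (last char: 'A')
  sorted[20] = dcfB$adDAdDaDbadCDABAeb  (last char: 'b')
  sorted[21] = ebdcfB$adDAdDaDbadCDABA  (last char: 'A')
  sorted[22] = fB$adDAdDaDbadCDABAebdc  (last char: 'c')
Last column: BDDBfAdCddaDb$DedaaAbAc
Original string S is at sorted index 13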